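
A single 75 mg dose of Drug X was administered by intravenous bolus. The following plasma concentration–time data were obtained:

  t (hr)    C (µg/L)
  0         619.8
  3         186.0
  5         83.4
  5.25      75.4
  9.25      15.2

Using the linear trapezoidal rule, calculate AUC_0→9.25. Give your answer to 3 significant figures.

Trapezoidal AUC_0→9.25:
  [0→3]: (619.8+186.0)/2 × 3 = 1208.7
  [3→5]: (186.0+83.4)/2 × 2 = 269.4
  [5→5.25]: (83.4+75.4)/2 × 0.25 = 19.85
  [5.25→9.25]: (75.4+15.2)/2 × 4 = 181.2
  Sum = 1679.15 µg/L·hr

AUC = 1680 µg/L·hr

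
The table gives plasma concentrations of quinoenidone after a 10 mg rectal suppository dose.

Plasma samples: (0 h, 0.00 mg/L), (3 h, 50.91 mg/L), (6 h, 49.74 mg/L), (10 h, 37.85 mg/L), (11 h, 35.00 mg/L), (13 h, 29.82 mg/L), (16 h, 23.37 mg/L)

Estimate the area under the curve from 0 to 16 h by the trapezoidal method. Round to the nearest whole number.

AUC = 584 mg/L·h

Trapezoidal AUC_0→16:
  [0→3]: (0.00+50.91)/2 × 3 = 76.365
  [3→6]: (50.91+49.74)/2 × 3 = 150.975
  [6→10]: (49.74+37.85)/2 × 4 = 175.18
  [10→11]: (37.85+35.00)/2 × 1 = 36.425
  [11→13]: (35.00+29.82)/2 × 2 = 64.82
  [13→16]: (29.82+23.37)/2 × 3 = 79.785
  Sum = 583.55 mg/L·h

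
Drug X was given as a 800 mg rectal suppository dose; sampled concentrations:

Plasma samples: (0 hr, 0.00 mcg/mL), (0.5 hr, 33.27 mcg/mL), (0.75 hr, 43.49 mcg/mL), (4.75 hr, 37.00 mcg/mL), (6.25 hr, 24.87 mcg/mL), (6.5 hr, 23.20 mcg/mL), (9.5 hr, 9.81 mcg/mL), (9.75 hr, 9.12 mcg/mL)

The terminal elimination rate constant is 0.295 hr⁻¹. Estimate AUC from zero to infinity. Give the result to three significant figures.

AUC = 314 mcg/mL·hr

Trapezoidal AUC_0→9.75:
  [0→0.5]: (0.00+33.27)/2 × 0.5 = 8.3175
  [0.5→0.75]: (33.27+43.49)/2 × 0.25 = 9.595
  [0.75→4.75]: (43.49+37.00)/2 × 4 = 160.98
  [4.75→6.25]: (37.00+24.87)/2 × 1.5 = 46.4025
  [6.25→6.5]: (24.87+23.20)/2 × 0.25 = 6.00875
  [6.5→9.5]: (23.20+9.81)/2 × 3 = 49.515
  [9.5→9.75]: (9.81+9.12)/2 × 0.25 = 2.36625
  Sum = 283.185 mcg/mL·hr
Extrapolated tail: C_last / k_e = 9.12 / 0.295 = 30.915
AUC_0→∞ = 283.185 + 30.915 = 314.1 mcg/mL·hr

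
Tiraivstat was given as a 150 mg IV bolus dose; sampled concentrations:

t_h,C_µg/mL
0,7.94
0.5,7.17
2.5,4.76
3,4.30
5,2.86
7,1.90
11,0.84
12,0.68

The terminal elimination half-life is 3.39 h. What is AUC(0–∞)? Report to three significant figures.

AUC = 39.5 µg/mL·h

Trapezoidal AUC_0→12:
  [0→0.5]: (7.94+7.17)/2 × 0.5 = 3.7775
  [0.5→2.5]: (7.17+4.76)/2 × 2 = 11.93
  [2.5→3]: (4.76+4.30)/2 × 0.5 = 2.265
  [3→5]: (4.30+2.86)/2 × 2 = 7.16
  [5→7]: (2.86+1.90)/2 × 2 = 4.76
  [7→11]: (1.90+0.84)/2 × 4 = 5.48
  [11→12]: (0.84+0.68)/2 × 1 = 0.76
  Sum = 36.1325 µg/mL·h
k_e = ln2 / t½ = 0.693147 / 3.39 = 0.2045 h^-1
Extrapolated tail: C_last / k_e = 0.68 / 0.2045 = 3.325
AUC_0→∞ = 36.1325 + 3.325 = 39.4575 µg/mL·h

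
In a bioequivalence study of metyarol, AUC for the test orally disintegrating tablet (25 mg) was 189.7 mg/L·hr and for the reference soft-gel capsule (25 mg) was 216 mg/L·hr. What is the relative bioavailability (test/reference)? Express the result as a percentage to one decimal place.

F_rel = (AUC_test/D_test) / (AUC_ref/D_ref)
      = (189.7/25) / (216/25)
      = 7.588 / 8.64 = 0.8782 = 87.82%

F_rel = 87.8%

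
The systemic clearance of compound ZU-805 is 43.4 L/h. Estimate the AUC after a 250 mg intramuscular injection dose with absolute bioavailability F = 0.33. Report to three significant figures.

AUC_0→∞ = F × Dose / CL
        = 0.33 × 250 / 43.4 = 1.90092 mg/L·h

AUC = 1.90 mg/L·h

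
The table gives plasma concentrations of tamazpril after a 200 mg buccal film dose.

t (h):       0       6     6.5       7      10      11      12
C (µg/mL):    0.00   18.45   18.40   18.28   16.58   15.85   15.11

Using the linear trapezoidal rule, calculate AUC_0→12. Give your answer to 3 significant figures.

Trapezoidal AUC_0→12:
  [0→6]: (0.00+18.45)/2 × 6 = 55.35
  [6→6.5]: (18.45+18.40)/2 × 0.5 = 9.2125
  [6.5→7]: (18.40+18.28)/2 × 0.5 = 9.17
  [7→10]: (18.28+16.58)/2 × 3 = 52.29
  [10→11]: (16.58+15.85)/2 × 1 = 16.215
  [11→12]: (15.85+15.11)/2 × 1 = 15.48
  Sum = 157.7175 µg/mL·h

AUC = 158 µg/mL·h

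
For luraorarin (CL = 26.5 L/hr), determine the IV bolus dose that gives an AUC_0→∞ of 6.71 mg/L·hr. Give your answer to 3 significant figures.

Dose_iv = CL × AUC_0→∞
     = 26.5 × 6.71 = 177.815 mg

Dose = 178 mg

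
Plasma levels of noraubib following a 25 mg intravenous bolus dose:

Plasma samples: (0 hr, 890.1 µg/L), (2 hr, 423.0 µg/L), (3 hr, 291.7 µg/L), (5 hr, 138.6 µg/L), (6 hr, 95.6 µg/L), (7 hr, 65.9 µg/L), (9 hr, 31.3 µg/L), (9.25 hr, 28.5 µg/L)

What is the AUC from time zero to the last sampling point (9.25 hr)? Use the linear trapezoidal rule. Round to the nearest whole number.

AUC = 2403 µg/L·hr

Trapezoidal AUC_0→9.25:
  [0→2]: (890.1+423.0)/2 × 2 = 1313.1
  [2→3]: (423.0+291.7)/2 × 1 = 357.35
  [3→5]: (291.7+138.6)/2 × 2 = 430.3
  [5→6]: (138.6+95.6)/2 × 1 = 117.1
  [6→7]: (95.6+65.9)/2 × 1 = 80.75
  [7→9]: (65.9+31.3)/2 × 2 = 97.2
  [9→9.25]: (31.3+28.5)/2 × 0.25 = 7.475
  Sum = 2403.275 µg/L·hr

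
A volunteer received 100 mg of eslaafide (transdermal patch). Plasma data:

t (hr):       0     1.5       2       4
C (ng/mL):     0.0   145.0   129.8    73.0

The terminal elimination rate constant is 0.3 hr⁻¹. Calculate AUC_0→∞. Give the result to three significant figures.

Trapezoidal AUC_0→4:
  [0→1.5]: (0.0+145.0)/2 × 1.5 = 108.75
  [1.5→2]: (145.0+129.8)/2 × 0.5 = 68.7
  [2→4]: (129.8+73.0)/2 × 2 = 202.8
  Sum = 380.25 ng/mL·hr
Extrapolated tail: C_last / k_e = 73.0 / 0.3 = 243.333
AUC_0→∞ = 380.25 + 243.333 = 623.583 ng/mL·hr

AUC = 624 ng/mL·hr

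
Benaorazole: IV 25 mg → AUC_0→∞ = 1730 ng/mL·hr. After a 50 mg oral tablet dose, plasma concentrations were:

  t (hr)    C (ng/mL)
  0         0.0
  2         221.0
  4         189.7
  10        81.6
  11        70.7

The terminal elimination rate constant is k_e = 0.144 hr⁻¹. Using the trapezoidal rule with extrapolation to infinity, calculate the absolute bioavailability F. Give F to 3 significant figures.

F = 0.582

Trapezoidal AUC_0→11 (oral tablet):
  [0→2]: (0.0+221.0)/2 × 2 = 221.0
  [2→4]: (221.0+189.7)/2 × 2 = 410.7
  [4→10]: (189.7+81.6)/2 × 6 = 813.9
  [10→11]: (81.6+70.7)/2 × 1 = 76.15
  Sum = 1521.75 ng/mL·hr
Tail: C_last/k_e = 70.7/0.144 = 490.972
AUC_0→∞ (oral tablet) = 1521.75 + 490.972 = 2012.722 ng/mL·hr
F = (AUC_ev/D_ev)/(AUC_iv/D_iv) = (2012.722/50)/(1730/25) = 40.25444/69.2 = 0.5817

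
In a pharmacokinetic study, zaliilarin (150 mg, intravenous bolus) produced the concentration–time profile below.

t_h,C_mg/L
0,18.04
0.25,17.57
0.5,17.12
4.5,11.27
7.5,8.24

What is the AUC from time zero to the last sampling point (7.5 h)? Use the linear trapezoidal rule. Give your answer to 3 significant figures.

Trapezoidal AUC_0→7.5:
  [0→0.25]: (18.04+17.57)/2 × 0.25 = 4.45125
  [0.25→0.5]: (17.57+17.12)/2 × 0.25 = 4.33625
  [0.5→4.5]: (17.12+11.27)/2 × 4 = 56.78
  [4.5→7.5]: (11.27+8.24)/2 × 3 = 29.265
  Sum = 94.8325 mg/L·h

AUC = 94.8 mg/L·h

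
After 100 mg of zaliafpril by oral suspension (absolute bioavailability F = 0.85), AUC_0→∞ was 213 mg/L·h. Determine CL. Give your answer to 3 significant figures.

CL = F × Dose / AUC_0→∞
   = 0.85 × 100 / 213 = 0.399061 L/h

CL = 0.399 L/h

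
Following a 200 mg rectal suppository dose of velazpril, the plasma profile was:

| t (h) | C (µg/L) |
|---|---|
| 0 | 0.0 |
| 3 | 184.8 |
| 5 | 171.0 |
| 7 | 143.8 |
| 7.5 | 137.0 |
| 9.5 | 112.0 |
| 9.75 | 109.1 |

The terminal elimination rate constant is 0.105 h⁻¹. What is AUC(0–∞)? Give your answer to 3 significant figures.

AUC = 2330 µg/L·h

Trapezoidal AUC_0→9.75:
  [0→3]: (0.0+184.8)/2 × 3 = 277.2
  [3→5]: (184.8+171.0)/2 × 2 = 355.8
  [5→7]: (171.0+143.8)/2 × 2 = 314.8
  [7→7.5]: (143.8+137.0)/2 × 0.5 = 70.2
  [7.5→9.5]: (137.0+112.0)/2 × 2 = 249.0
  [9.5→9.75]: (112.0+109.1)/2 × 0.25 = 27.6375
  Sum = 1294.6375 µg/L·h
Extrapolated tail: C_last / k_e = 109.1 / 0.105 = 1039.048
AUC_0→∞ = 1294.6375 + 1039.048 = 2333.6855 µg/L·h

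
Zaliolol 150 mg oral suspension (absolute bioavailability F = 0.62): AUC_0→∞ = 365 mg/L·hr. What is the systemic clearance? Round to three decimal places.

CL = 0.255 L/hr

CL = F × Dose / AUC_0→∞
   = 0.62 × 150 / 365 = 0.254795 L/hr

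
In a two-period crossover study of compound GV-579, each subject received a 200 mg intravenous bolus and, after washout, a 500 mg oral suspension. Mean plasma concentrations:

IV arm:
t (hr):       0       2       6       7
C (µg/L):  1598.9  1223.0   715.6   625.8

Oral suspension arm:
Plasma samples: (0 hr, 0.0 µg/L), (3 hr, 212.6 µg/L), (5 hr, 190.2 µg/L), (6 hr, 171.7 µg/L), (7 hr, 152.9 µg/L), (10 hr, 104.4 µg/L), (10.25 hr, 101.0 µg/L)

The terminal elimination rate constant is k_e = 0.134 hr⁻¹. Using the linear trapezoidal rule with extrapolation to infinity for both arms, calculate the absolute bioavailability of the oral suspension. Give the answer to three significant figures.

Trapezoidal AUC_0→7 (IV):
  [0→2]: (1598.9+1223.0)/2 × 2 = 2821.9
  [2→6]: (1223.0+715.6)/2 × 4 = 3877.2
  [6→7]: (715.6+625.8)/2 × 1 = 670.7
  Sum = 7369.8 µg/L·hr
IV tail: 625.8/0.134 = 4670.149; AUC_iv,0→∞ = 7369.8 + 4670.149 = 12039.949 µg/L·hr
Trapezoidal AUC_0→10.25 (oral suspension):
  [0→3]: (0.0+212.6)/2 × 3 = 318.9
  [3→5]: (212.6+190.2)/2 × 2 = 402.8
  [5→6]: (190.2+171.7)/2 × 1 = 180.95
  [6→7]: (171.7+152.9)/2 × 1 = 162.3
  [7→10]: (152.9+104.4)/2 × 3 = 385.95
  [10→10.25]: (104.4+101.0)/2 × 0.25 = 25.675
  Sum = 1476.575 µg/L·hr
oral suspension tail: 101.0/0.134 = 753.731; AUC_ev,0→∞ = 1476.575 + 753.731 = 2230.306 µg/L·hr
F = (AUC_ev/D_ev)/(AUC_iv/D_iv) = (2230.306/500)/(12039.949/200) = 4.460612/60.199745 = 0.0741

F = 0.0741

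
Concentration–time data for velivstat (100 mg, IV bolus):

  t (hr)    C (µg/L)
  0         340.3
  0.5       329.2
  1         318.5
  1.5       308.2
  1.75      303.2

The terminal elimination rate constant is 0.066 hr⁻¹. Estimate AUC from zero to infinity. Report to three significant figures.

AUC = 5160 µg/L·hr

Trapezoidal AUC_0→1.75:
  [0→0.5]: (340.3+329.2)/2 × 0.5 = 167.375
  [0.5→1]: (329.2+318.5)/2 × 0.5 = 161.925
  [1→1.5]: (318.5+308.2)/2 × 0.5 = 156.675
  [1.5→1.75]: (308.2+303.2)/2 × 0.25 = 76.425
  Sum = 562.4 µg/L·hr
Extrapolated tail: C_last / k_e = 303.2 / 0.066 = 4593.939
AUC_0→∞ = 562.4 + 4593.939 = 5156.339 µg/L·hr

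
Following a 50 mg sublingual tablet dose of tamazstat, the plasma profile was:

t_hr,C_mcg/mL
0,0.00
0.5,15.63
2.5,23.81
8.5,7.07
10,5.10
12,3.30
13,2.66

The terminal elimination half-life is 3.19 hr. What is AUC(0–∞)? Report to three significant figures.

AUC = 169 mcg/mL·hr

Trapezoidal AUC_0→13:
  [0→0.5]: (0.00+15.63)/2 × 0.5 = 3.9075
  [0.5→2.5]: (15.63+23.81)/2 × 2 = 39.44
  [2.5→8.5]: (23.81+7.07)/2 × 6 = 92.64
  [8.5→10]: (7.07+5.10)/2 × 1.5 = 9.1275
  [10→12]: (5.10+3.30)/2 × 2 = 8.4
  [12→13]: (3.30+2.66)/2 × 1 = 2.98
  Sum = 156.495 mcg/mL·hr
k_e = ln2 / t½ = 0.693147 / 3.19 = 0.2173 hr^-1
Extrapolated tail: C_last / k_e = 2.66 / 0.2173 = 12.241
AUC_0→∞ = 156.495 + 12.241 = 168.736 mcg/mL·hr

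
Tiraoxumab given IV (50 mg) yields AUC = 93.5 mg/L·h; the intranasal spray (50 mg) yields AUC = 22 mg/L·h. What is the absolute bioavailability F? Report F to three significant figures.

F = 0.235

F = (AUC_ev / D_ev) / (AUC_iv / D_iv)
  = (22/50) / (93.5/50)
  = 0.44 / 1.87 = 0.2353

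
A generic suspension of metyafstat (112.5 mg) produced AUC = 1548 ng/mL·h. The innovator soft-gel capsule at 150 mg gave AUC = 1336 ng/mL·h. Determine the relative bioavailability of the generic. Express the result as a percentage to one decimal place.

F_rel = (AUC_test/D_test) / (AUC_ref/D_ref)
      = (1548/112.5) / (1336/150)
      = 13.76 / 8.90667 = 1.5449 = 154.49%

F_rel = 154.5%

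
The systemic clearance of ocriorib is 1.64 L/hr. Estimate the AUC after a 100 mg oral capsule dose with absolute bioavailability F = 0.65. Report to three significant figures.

AUC_0→∞ = F × Dose / CL
        = 0.65 × 100 / 1.64 = 39.6341 mg/L·hr

AUC = 39.6 mg/L·hr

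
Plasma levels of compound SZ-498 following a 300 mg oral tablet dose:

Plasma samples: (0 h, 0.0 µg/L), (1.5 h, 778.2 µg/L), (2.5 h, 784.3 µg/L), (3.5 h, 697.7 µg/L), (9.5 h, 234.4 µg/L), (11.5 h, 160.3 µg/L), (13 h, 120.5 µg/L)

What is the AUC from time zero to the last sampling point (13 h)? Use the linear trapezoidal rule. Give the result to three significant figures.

AUC = 5510 µg/L·h

Trapezoidal AUC_0→13:
  [0→1.5]: (0.0+778.2)/2 × 1.5 = 583.65
  [1.5→2.5]: (778.2+784.3)/2 × 1 = 781.25
  [2.5→3.5]: (784.3+697.7)/2 × 1 = 741.0
  [3.5→9.5]: (697.7+234.4)/2 × 6 = 2796.3
  [9.5→11.5]: (234.4+160.3)/2 × 2 = 394.7
  [11.5→13]: (160.3+120.5)/2 × 1.5 = 210.6
  Sum = 5507.5 µg/L·h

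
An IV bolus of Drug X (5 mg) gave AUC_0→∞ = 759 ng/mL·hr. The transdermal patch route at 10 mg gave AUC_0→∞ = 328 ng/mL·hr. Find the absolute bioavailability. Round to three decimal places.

F = (AUC_ev / D_ev) / (AUC_iv / D_iv)
  = (328/10) / (759/5)
  = 32.8 / 151.8 = 0.2161

F = 0.216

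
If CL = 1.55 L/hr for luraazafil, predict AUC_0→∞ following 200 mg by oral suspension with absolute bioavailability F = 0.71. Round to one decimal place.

AUC_0→∞ = F × Dose / CL
        = 0.71 × 200 / 1.55 = 91.6129 mg/L·hr

AUC = 91.6 mg/L·hr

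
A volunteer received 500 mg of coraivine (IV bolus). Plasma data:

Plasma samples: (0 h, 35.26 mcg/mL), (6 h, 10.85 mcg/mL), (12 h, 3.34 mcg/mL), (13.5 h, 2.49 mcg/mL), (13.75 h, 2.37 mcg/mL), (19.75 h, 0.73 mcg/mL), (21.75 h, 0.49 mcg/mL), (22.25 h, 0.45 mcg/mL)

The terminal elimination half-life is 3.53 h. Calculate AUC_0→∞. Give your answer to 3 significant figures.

Trapezoidal AUC_0→22.25:
  [0→6]: (35.26+10.85)/2 × 6 = 138.33
  [6→12]: (10.85+3.34)/2 × 6 = 42.57
  [12→13.5]: (3.34+2.49)/2 × 1.5 = 4.3725
  [13.5→13.75]: (2.49+2.37)/2 × 0.25 = 0.6075
  [13.75→19.75]: (2.37+0.73)/2 × 6 = 9.3
  [19.75→21.75]: (0.73+0.49)/2 × 2 = 1.22
  [21.75→22.25]: (0.49+0.45)/2 × 0.5 = 0.235
  Sum = 196.635 mcg/mL·h
k_e = ln2 / t½ = 0.693147 / 3.53 = 0.1964 h^-1
Extrapolated tail: C_last / k_e = 0.45 / 0.1964 = 2.291
AUC_0→∞ = 196.635 + 2.291 = 198.926 mcg/mL·h

AUC = 199 mcg/mL·h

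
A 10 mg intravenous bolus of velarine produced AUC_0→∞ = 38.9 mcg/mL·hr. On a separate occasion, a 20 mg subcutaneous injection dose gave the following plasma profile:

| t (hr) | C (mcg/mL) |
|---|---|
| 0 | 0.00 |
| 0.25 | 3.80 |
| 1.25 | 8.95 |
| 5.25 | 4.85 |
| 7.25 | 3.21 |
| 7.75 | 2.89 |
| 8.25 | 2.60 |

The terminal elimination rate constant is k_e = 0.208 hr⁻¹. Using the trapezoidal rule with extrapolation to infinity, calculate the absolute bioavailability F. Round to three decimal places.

F = 0.744

Trapezoidal AUC_0→8.25 (subcutaneous injection):
  [0→0.25]: (0.00+3.80)/2 × 0.25 = 0.475
  [0.25→1.25]: (3.80+8.95)/2 × 1 = 6.375
  [1.25→5.25]: (8.95+4.85)/2 × 4 = 27.6
  [5.25→7.25]: (4.85+3.21)/2 × 2 = 8.06
  [7.25→7.75]: (3.21+2.89)/2 × 0.5 = 1.525
  [7.75→8.25]: (2.89+2.60)/2 × 0.5 = 1.3725
  Sum = 45.4075 mcg/mL·hr
Tail: C_last/k_e = 2.60/0.208 = 12.500
AUC_0→∞ (subcutaneous injection) = 45.4075 + 12.500 = 57.9075 mcg/mL·hr
F = (AUC_ev/D_ev)/(AUC_iv/D_iv) = (57.9075/20)/(38.9/10) = 2.895375/3.89 = 0.7443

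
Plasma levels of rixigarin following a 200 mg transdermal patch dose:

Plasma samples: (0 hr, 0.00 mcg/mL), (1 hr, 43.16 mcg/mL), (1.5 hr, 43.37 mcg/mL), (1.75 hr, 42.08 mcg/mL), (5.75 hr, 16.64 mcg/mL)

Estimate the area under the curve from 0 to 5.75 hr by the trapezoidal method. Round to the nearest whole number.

AUC = 171 mcg/mL·hr

Trapezoidal AUC_0→5.75:
  [0→1]: (0.00+43.16)/2 × 1 = 21.58
  [1→1.5]: (43.16+43.37)/2 × 0.5 = 21.6325
  [1.5→1.75]: (43.37+42.08)/2 × 0.25 = 10.68125
  [1.75→5.75]: (42.08+16.64)/2 × 4 = 117.44
  Sum = 171.33375 mcg/mL·hr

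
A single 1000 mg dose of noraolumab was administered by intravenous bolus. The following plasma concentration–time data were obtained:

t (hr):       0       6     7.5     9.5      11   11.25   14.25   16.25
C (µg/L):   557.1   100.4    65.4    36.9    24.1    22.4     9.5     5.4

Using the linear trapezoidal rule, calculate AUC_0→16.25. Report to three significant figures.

AUC = 2310 µg/L·hr

Trapezoidal AUC_0→16.25:
  [0→6]: (557.1+100.4)/2 × 6 = 1972.5
  [6→7.5]: (100.4+65.4)/2 × 1.5 = 124.35
  [7.5→9.5]: (65.4+36.9)/2 × 2 = 102.3
  [9.5→11]: (36.9+24.1)/2 × 1.5 = 45.75
  [11→11.25]: (24.1+22.4)/2 × 0.25 = 5.8125
  [11.25→14.25]: (22.4+9.5)/2 × 3 = 47.85
  [14.25→16.25]: (9.5+5.4)/2 × 2 = 14.9
  Sum = 2313.4625 µg/L·hr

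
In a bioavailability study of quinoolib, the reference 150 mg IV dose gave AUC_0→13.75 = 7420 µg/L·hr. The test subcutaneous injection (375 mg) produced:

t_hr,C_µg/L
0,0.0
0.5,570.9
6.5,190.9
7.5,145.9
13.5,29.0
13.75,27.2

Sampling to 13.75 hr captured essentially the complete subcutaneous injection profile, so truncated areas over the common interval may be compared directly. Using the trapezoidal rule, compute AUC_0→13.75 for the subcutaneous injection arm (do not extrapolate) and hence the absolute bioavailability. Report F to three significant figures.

F = 0.169

Trapezoidal AUC_0→13.75 (subcutaneous injection):
  [0→0.5]: (0.0+570.9)/2 × 0.5 = 142.725
  [0.5→6.5]: (570.9+190.9)/2 × 6 = 2285.4
  [6.5→7.5]: (190.9+145.9)/2 × 1 = 168.4
  [7.5→13.5]: (145.9+29.0)/2 × 6 = 524.7
  [13.5→13.75]: (29.0+27.2)/2 × 0.25 = 7.025
  Sum = 3128.25 µg/L·hr
F = (AUC_ev/D_ev)/(AUC_iv/D_iv) = (3128.25/375)/(7420/150) = 8.342/49.4667 = 0.1686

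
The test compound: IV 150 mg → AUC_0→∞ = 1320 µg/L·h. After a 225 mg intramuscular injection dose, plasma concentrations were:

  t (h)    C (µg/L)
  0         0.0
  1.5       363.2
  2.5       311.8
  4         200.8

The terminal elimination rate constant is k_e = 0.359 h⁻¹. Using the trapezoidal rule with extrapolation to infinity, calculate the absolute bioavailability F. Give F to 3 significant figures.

F = 0.785

Trapezoidal AUC_0→4 (intramuscular injection):
  [0→1.5]: (0.0+363.2)/2 × 1.5 = 272.4
  [1.5→2.5]: (363.2+311.8)/2 × 1 = 337.5
  [2.5→4]: (311.8+200.8)/2 × 1.5 = 384.45
  Sum = 994.35 µg/L·h
Tail: C_last/k_e = 200.8/0.359 = 559.331
AUC_0→∞ (intramuscular injection) = 994.35 + 559.331 = 1553.681 µg/L·h
F = (AUC_ev/D_ev)/(AUC_iv/D_iv) = (1553.681/225)/(1320/150) = 6.90525/8.8 = 0.7847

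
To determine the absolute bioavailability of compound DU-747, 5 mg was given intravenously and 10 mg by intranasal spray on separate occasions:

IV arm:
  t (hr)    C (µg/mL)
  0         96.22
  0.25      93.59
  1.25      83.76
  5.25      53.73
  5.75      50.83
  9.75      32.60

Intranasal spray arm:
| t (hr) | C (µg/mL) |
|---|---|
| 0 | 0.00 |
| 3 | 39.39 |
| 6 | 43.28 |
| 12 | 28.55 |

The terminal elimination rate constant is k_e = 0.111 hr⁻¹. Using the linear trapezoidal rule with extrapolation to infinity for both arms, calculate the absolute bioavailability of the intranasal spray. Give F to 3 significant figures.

F = 0.375

Trapezoidal AUC_0→9.75 (IV):
  [0→0.25]: (96.22+93.59)/2 × 0.25 = 23.72625
  [0.25→1.25]: (93.59+83.76)/2 × 1 = 88.675
  [1.25→5.25]: (83.76+53.73)/2 × 4 = 274.98
  [5.25→5.75]: (53.73+50.83)/2 × 0.5 = 26.14
  [5.75→9.75]: (50.83+32.60)/2 × 4 = 166.86
  Sum = 580.38125 µg/mL·hr
IV tail: 32.60/0.111 = 293.694; AUC_iv,0→∞ = 580.38125 + 293.694 = 874.07525 µg/mL·hr
Trapezoidal AUC_0→12 (intranasal spray):
  [0→3]: (0.00+39.39)/2 × 3 = 59.085
  [3→6]: (39.39+43.28)/2 × 3 = 124.005
  [6→12]: (43.28+28.55)/2 × 6 = 215.49
  Sum = 398.58 µg/mL·hr
intranasal spray tail: 28.55/0.111 = 257.207; AUC_ev,0→∞ = 398.58 + 257.207 = 655.787 µg/mL·hr
F = (AUC_ev/D_ev)/(AUC_iv/D_iv) = (655.787/10)/(874.07525/5) = 65.5787/174.81505 = 0.3751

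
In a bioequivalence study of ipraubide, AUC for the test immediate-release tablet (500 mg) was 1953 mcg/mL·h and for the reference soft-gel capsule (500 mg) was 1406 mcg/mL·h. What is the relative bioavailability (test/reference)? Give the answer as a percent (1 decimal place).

F_rel = 138.9%

F_rel = (AUC_test/D_test) / (AUC_ref/D_ref)
      = (1953/500) / (1406/500)
      = 3.906 / 2.812 = 1.3890 = 138.90%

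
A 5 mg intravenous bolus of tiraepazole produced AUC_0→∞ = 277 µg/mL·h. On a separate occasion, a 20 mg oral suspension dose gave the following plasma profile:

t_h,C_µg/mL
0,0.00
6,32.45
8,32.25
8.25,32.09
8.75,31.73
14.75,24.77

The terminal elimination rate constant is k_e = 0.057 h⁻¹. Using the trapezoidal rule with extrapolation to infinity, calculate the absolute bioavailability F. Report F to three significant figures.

Trapezoidal AUC_0→14.75 (oral suspension):
  [0→6]: (0.00+32.45)/2 × 6 = 97.35
  [6→8]: (32.45+32.25)/2 × 2 = 64.7
  [8→8.25]: (32.25+32.09)/2 × 0.25 = 8.0425
  [8.25→8.75]: (32.09+31.73)/2 × 0.5 = 15.955
  [8.75→14.75]: (31.73+24.77)/2 × 6 = 169.5
  Sum = 355.5475 µg/mL·h
Tail: C_last/k_e = 24.77/0.057 = 434.561
AUC_0→∞ (oral suspension) = 355.5475 + 434.561 = 790.1085 µg/mL·h
F = (AUC_ev/D_ev)/(AUC_iv/D_iv) = (790.1085/20)/(277/5) = 39.505425/55.4 = 0.7131

F = 0.713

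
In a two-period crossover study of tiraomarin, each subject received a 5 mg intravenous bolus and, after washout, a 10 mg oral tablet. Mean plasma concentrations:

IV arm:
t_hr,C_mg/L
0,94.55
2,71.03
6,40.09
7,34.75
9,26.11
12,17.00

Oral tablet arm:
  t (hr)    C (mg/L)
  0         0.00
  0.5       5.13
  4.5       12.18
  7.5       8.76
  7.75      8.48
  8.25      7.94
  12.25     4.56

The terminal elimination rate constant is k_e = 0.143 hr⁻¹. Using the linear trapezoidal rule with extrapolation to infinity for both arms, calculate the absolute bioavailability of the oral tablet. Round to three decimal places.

F = 0.097

Trapezoidal AUC_0→12 (IV):
  [0→2]: (94.55+71.03)/2 × 2 = 165.58
  [2→6]: (71.03+40.09)/2 × 4 = 222.24
  [6→7]: (40.09+34.75)/2 × 1 = 37.42
  [7→9]: (34.75+26.11)/2 × 2 = 60.86
  [9→12]: (26.11+17.00)/2 × 3 = 64.665
  Sum = 550.765 mg/L·hr
IV tail: 17.00/0.143 = 118.881; AUC_iv,0→∞ = 550.765 + 118.881 = 669.646 mg/L·hr
Trapezoidal AUC_0→12.25 (oral tablet):
  [0→0.5]: (0.00+5.13)/2 × 0.5 = 1.2825
  [0.5→4.5]: (5.13+12.18)/2 × 4 = 34.62
  [4.5→7.5]: (12.18+8.76)/2 × 3 = 31.41
  [7.5→7.75]: (8.76+8.48)/2 × 0.25 = 2.155
  [7.75→8.25]: (8.48+7.94)/2 × 0.5 = 4.105
  [8.25→12.25]: (7.94+4.56)/2 × 4 = 25.0
  Sum = 98.5725 mg/L·hr
oral tablet tail: 4.56/0.143 = 31.888; AUC_ev,0→∞ = 98.5725 + 31.888 = 130.4605 mg/L·hr
F = (AUC_ev/D_ev)/(AUC_iv/D_iv) = (130.4605/10)/(669.646/5) = 13.04605/133.9292 = 0.0974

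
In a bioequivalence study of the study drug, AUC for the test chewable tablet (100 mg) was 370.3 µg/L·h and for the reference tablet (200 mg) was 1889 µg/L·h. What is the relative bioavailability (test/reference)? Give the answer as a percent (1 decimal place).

F_rel = (AUC_test/D_test) / (AUC_ref/D_ref)
      = (370.3/100) / (1889/200)
      = 3.703 / 9.445 = 0.3921 = 39.21%

F_rel = 39.2%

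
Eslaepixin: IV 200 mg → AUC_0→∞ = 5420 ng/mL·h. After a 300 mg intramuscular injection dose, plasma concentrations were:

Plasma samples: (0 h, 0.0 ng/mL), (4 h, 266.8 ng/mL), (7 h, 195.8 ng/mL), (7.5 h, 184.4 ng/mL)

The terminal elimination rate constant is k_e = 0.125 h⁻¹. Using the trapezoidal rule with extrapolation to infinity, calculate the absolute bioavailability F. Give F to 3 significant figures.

Trapezoidal AUC_0→7.5 (intramuscular injection):
  [0→4]: (0.0+266.8)/2 × 4 = 533.6
  [4→7]: (266.8+195.8)/2 × 3 = 693.9
  [7→7.5]: (195.8+184.4)/2 × 0.5 = 95.05
  Sum = 1322.55 ng/mL·h
Tail: C_last/k_e = 184.4/0.125 = 1475.200
AUC_0→∞ (intramuscular injection) = 1322.55 + 1475.200 = 2797.75 ng/mL·h
F = (AUC_ev/D_ev)/(AUC_iv/D_iv) = (2797.75/300)/(5420/200) = 9.32583/27.1 = 0.3441

F = 0.344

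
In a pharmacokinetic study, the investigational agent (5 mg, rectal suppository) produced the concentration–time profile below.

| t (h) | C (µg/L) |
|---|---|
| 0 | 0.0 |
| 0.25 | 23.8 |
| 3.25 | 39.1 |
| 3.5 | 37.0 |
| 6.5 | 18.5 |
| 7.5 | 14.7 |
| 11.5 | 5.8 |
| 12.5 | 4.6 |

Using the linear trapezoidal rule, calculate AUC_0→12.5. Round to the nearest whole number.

AUC = 253 µg/L·h

Trapezoidal AUC_0→12.5:
  [0→0.25]: (0.0+23.8)/2 × 0.25 = 2.975
  [0.25→3.25]: (23.8+39.1)/2 × 3 = 94.35
  [3.25→3.5]: (39.1+37.0)/2 × 0.25 = 9.5125
  [3.5→6.5]: (37.0+18.5)/2 × 3 = 83.25
  [6.5→7.5]: (18.5+14.7)/2 × 1 = 16.6
  [7.5→11.5]: (14.7+5.8)/2 × 4 = 41.0
  [11.5→12.5]: (5.8+4.6)/2 × 1 = 5.2
  Sum = 252.8875 µg/L·h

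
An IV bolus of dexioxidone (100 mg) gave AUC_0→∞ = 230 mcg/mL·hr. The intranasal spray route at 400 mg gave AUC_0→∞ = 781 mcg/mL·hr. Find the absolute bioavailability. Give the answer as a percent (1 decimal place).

F = 84.9%

F = (AUC_ev / D_ev) / (AUC_iv / D_iv)
  = (781/400) / (230/100)
  = 1.9525 / 2.3 = 0.8489
  = 84.89%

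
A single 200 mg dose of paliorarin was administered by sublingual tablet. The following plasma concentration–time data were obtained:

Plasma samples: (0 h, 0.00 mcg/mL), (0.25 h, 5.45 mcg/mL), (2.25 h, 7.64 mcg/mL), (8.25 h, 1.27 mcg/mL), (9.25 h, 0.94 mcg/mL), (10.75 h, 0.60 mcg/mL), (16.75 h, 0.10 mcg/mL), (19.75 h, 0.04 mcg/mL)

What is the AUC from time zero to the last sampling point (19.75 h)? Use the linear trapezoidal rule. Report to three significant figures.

Trapezoidal AUC_0→19.75:
  [0→0.25]: (0.00+5.45)/2 × 0.25 = 0.68125
  [0.25→2.25]: (5.45+7.64)/2 × 2 = 13.09
  [2.25→8.25]: (7.64+1.27)/2 × 6 = 26.73
  [8.25→9.25]: (1.27+0.94)/2 × 1 = 1.105
  [9.25→10.75]: (0.94+0.60)/2 × 1.5 = 1.155
  [10.75→16.75]: (0.60+0.10)/2 × 6 = 2.1
  [16.75→19.75]: (0.10+0.04)/2 × 3 = 0.21
  Sum = 45.07125 mcg/mL·h

AUC = 45.1 mcg/mL·h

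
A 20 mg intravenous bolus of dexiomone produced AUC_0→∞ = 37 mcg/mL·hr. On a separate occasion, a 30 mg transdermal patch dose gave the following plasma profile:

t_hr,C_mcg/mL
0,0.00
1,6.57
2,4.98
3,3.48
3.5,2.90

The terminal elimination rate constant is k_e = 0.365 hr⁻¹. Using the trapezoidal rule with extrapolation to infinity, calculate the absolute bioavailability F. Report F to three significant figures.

Trapezoidal AUC_0→3.5 (transdermal patch):
  [0→1]: (0.00+6.57)/2 × 1 = 3.285
  [1→2]: (6.57+4.98)/2 × 1 = 5.775
  [2→3]: (4.98+3.48)/2 × 1 = 4.23
  [3→3.5]: (3.48+2.90)/2 × 0.5 = 1.595
  Sum = 14.885 mcg/mL·hr
Tail: C_last/k_e = 2.90/0.365 = 7.945
AUC_0→∞ (transdermal patch) = 14.885 + 7.945 = 22.83 mcg/mL·hr
F = (AUC_ev/D_ev)/(AUC_iv/D_iv) = (22.83/30)/(37/20) = 0.761/1.85 = 0.4114

F = 0.411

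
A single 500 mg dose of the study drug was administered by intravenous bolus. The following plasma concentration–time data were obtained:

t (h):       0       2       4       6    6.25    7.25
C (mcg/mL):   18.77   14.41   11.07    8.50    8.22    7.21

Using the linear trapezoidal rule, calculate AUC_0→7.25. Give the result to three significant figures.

AUC = 88.0 mcg/mL·h

Trapezoidal AUC_0→7.25:
  [0→2]: (18.77+14.41)/2 × 2 = 33.18
  [2→4]: (14.41+11.07)/2 × 2 = 25.48
  [4→6]: (11.07+8.50)/2 × 2 = 19.57
  [6→6.25]: (8.50+8.22)/2 × 0.25 = 2.09
  [6.25→7.25]: (8.22+7.21)/2 × 1 = 7.715
  Sum = 88.035 mcg/mL·h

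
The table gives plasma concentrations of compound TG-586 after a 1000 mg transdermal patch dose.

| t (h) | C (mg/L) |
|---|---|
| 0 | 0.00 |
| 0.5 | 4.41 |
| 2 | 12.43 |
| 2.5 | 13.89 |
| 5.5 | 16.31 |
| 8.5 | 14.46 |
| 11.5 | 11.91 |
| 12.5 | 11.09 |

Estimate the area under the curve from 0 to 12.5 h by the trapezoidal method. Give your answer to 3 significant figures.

Trapezoidal AUC_0→12.5:
  [0→0.5]: (0.00+4.41)/2 × 0.5 = 1.1025
  [0.5→2]: (4.41+12.43)/2 × 1.5 = 12.63
  [2→2.5]: (12.43+13.89)/2 × 0.5 = 6.58
  [2.5→5.5]: (13.89+16.31)/2 × 3 = 45.3
  [5.5→8.5]: (16.31+14.46)/2 × 3 = 46.155
  [8.5→11.5]: (14.46+11.91)/2 × 3 = 39.555
  [11.5→12.5]: (11.91+11.09)/2 × 1 = 11.5
  Sum = 162.8225 mg/L·h

AUC = 163 mg/L·h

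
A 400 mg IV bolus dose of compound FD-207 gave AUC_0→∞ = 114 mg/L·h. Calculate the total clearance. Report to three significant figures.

CL = Dose_iv / AUC_0→∞
   = 400 / 114 = 3.50877 L/h

CL = 3.51 L/h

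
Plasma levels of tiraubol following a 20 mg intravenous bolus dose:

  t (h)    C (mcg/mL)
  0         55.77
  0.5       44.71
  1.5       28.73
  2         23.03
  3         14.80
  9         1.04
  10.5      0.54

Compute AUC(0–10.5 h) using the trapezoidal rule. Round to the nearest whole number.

Trapezoidal AUC_0→10.5:
  [0→0.5]: (55.77+44.71)/2 × 0.5 = 25.12
  [0.5→1.5]: (44.71+28.73)/2 × 1 = 36.72
  [1.5→2]: (28.73+23.03)/2 × 0.5 = 12.94
  [2→3]: (23.03+14.80)/2 × 1 = 18.915
  [3→9]: (14.80+1.04)/2 × 6 = 47.52
  [9→10.5]: (1.04+0.54)/2 × 1.5 = 1.185
  Sum = 142.4 mcg/mL·h

AUC = 142 mcg/mL·h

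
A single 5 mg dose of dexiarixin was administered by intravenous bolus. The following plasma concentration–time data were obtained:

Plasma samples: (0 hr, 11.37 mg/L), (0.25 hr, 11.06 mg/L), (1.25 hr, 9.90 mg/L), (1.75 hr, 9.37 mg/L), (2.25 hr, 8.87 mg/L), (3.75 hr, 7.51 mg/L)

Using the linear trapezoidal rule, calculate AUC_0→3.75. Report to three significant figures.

AUC = 34.9 mg/L·hr

Trapezoidal AUC_0→3.75:
  [0→0.25]: (11.37+11.06)/2 × 0.25 = 2.80375
  [0.25→1.25]: (11.06+9.90)/2 × 1 = 10.48
  [1.25→1.75]: (9.90+9.37)/2 × 0.5 = 4.8175
  [1.75→2.25]: (9.37+8.87)/2 × 0.5 = 4.56
  [2.25→3.75]: (8.87+7.51)/2 × 1.5 = 12.285
  Sum = 34.94625 mg/L·hr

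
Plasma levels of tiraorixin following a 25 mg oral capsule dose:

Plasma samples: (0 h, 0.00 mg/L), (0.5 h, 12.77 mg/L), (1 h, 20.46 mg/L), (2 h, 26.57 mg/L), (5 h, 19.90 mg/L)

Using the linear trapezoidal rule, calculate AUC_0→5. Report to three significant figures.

Trapezoidal AUC_0→5:
  [0→0.5]: (0.00+12.77)/2 × 0.5 = 3.1925
  [0.5→1]: (12.77+20.46)/2 × 0.5 = 8.3075
  [1→2]: (20.46+26.57)/2 × 1 = 23.515
  [2→5]: (26.57+19.90)/2 × 3 = 69.705
  Sum = 104.72 mg/L·h

AUC = 105 mg/L·h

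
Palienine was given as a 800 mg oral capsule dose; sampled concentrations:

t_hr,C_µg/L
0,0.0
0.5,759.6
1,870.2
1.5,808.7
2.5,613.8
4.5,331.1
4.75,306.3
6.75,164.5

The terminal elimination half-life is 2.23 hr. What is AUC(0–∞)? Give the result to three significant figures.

Trapezoidal AUC_0→6.75:
  [0→0.5]: (0.0+759.6)/2 × 0.5 = 189.9
  [0.5→1]: (759.6+870.2)/2 × 0.5 = 407.45
  [1→1.5]: (870.2+808.7)/2 × 0.5 = 419.725
  [1.5→2.5]: (808.7+613.8)/2 × 1 = 711.25
  [2.5→4.5]: (613.8+331.1)/2 × 2 = 944.9
  [4.5→4.75]: (331.1+306.3)/2 × 0.25 = 79.675
  [4.75→6.75]: (306.3+164.5)/2 × 2 = 470.8
  Sum = 3223.7 µg/L·hr
k_e = ln2 / t½ = 0.693147 / 2.23 = 0.3108 hr^-1
Extrapolated tail: C_last / k_e = 164.5 / 0.3108 = 529.279
AUC_0→∞ = 3223.7 + 529.279 = 3752.979 µg/L·hr

AUC = 3750 µg/L·hr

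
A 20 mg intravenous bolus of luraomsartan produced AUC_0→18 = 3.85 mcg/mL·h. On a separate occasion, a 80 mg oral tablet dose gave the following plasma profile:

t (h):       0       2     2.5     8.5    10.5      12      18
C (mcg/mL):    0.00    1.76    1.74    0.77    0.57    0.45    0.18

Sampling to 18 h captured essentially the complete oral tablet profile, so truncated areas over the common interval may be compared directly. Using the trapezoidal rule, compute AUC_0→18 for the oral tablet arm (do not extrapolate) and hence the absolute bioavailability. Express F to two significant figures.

Trapezoidal AUC_0→18 (oral tablet):
  [0→2]: (0.00+1.76)/2 × 2 = 1.76
  [2→2.5]: (1.76+1.74)/2 × 0.5 = 0.875
  [2.5→8.5]: (1.74+0.77)/2 × 6 = 7.53
  [8.5→10.5]: (0.77+0.57)/2 × 2 = 1.34
  [10.5→12]: (0.57+0.45)/2 × 1.5 = 0.765
  [12→18]: (0.45+0.18)/2 × 6 = 1.89
  Sum = 14.16 mcg/mL·h
F = (AUC_ev/D_ev)/(AUC_iv/D_iv) = (14.16/80)/(3.85/20) = 0.177/0.1925 = 0.9195

F = 0.92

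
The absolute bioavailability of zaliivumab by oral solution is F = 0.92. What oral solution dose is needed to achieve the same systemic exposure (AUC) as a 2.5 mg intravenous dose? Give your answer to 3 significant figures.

D_oral = 2.72 mg

For equal systemic exposure: F × D_ev = D_iv
D_ev = D_iv / F = 2.5 / 0.92 = 2.71739 mg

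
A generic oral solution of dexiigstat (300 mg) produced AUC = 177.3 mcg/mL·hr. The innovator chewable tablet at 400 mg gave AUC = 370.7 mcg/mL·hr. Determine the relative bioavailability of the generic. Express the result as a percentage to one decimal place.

F_rel = 63.8%

F_rel = (AUC_test/D_test) / (AUC_ref/D_ref)
      = (177.3/300) / (370.7/400)
      = 0.591 / 0.92675 = 0.6377 = 63.77%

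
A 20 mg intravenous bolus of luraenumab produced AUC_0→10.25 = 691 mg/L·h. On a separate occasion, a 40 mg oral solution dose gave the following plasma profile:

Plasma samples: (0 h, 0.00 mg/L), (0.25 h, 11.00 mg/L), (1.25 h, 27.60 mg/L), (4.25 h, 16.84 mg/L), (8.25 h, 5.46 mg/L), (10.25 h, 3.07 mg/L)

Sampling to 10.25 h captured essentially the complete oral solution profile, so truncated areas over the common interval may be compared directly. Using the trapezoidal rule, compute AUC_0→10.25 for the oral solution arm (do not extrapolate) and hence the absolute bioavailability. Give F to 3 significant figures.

F = 0.102

Trapezoidal AUC_0→10.25 (oral solution):
  [0→0.25]: (0.00+11.00)/2 × 0.25 = 1.375
  [0.25→1.25]: (11.00+27.60)/2 × 1 = 19.3
  [1.25→4.25]: (27.60+16.84)/2 × 3 = 66.66
  [4.25→8.25]: (16.84+5.46)/2 × 4 = 44.6
  [8.25→10.25]: (5.46+3.07)/2 × 2 = 8.53
  Sum = 140.465 mg/L·h
F = (AUC_ev/D_ev)/(AUC_iv/D_iv) = (140.465/40)/(691/20) = 3.511625/34.55 = 0.1016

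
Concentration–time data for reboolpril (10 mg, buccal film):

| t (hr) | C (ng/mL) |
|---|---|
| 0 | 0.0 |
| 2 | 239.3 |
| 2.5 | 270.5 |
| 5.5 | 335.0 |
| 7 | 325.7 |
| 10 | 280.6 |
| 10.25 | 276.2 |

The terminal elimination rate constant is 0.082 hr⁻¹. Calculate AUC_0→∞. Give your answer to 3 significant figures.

Trapezoidal AUC_0→10.25:
  [0→2]: (0.0+239.3)/2 × 2 = 239.3
  [2→2.5]: (239.3+270.5)/2 × 0.5 = 127.45
  [2.5→5.5]: (270.5+335.0)/2 × 3 = 908.25
  [5.5→7]: (335.0+325.7)/2 × 1.5 = 495.525
  [7→10]: (325.7+280.6)/2 × 3 = 909.45
  [10→10.25]: (280.6+276.2)/2 × 0.25 = 69.6
  Sum = 2749.575 ng/mL·hr
Extrapolated tail: C_last / k_e = 276.2 / 0.082 = 3368.293
AUC_0→∞ = 2749.575 + 3368.293 = 6117.868 ng/mL·hr

AUC = 6120 ng/mL·hr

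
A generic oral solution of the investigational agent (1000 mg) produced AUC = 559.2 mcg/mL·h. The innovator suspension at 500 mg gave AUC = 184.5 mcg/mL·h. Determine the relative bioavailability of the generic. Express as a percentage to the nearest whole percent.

F_rel = (AUC_test/D_test) / (AUC_ref/D_ref)
      = (559.2/1000) / (184.5/500)
      = 0.5592 / 0.369 = 1.5154 = 151.54%

F_rel = 152%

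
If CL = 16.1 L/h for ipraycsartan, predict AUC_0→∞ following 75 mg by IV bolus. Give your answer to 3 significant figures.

AUC_0→∞ = Dose_iv / CL
        = 75 / 16.1 = 4.65839 mg/L·h

AUC = 4.66 mg/L·h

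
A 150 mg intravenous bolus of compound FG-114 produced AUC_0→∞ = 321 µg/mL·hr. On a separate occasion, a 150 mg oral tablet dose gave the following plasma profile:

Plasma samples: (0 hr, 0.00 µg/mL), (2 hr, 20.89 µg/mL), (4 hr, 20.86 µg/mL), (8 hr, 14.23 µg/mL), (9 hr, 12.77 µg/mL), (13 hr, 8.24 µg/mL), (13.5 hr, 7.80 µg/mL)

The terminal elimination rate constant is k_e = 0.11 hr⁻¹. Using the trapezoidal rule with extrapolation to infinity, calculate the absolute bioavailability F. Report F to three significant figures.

Trapezoidal AUC_0→13.5 (oral tablet):
  [0→2]: (0.00+20.89)/2 × 2 = 20.89
  [2→4]: (20.89+20.86)/2 × 2 = 41.75
  [4→8]: (20.86+14.23)/2 × 4 = 70.18
  [8→9]: (14.23+12.77)/2 × 1 = 13.5
  [9→13]: (12.77+8.24)/2 × 4 = 42.02
  [13→13.5]: (8.24+7.80)/2 × 0.5 = 4.01
  Sum = 192.35 µg/mL·hr
Tail: C_last/k_e = 7.80/0.11 = 70.909
AUC_0→∞ (oral tablet) = 192.35 + 70.909 = 263.259 µg/mL·hr
F = (AUC_ev/D_ev)/(AUC_iv/D_iv) = (263.259/150)/(321/150) = 1.75506/2.14 = 0.8201

F = 0.820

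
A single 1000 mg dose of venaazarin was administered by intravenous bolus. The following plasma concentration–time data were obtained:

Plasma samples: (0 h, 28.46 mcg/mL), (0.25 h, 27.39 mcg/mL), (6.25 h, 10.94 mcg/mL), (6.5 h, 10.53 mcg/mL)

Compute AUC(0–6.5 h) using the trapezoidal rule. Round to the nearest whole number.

Trapezoidal AUC_0→6.5:
  [0→0.25]: (28.46+27.39)/2 × 0.25 = 6.98125
  [0.25→6.25]: (27.39+10.94)/2 × 6 = 114.99
  [6.25→6.5]: (10.94+10.53)/2 × 0.25 = 2.68375
  Sum = 124.655 mcg/mL·h

AUC = 125 mcg/mL·h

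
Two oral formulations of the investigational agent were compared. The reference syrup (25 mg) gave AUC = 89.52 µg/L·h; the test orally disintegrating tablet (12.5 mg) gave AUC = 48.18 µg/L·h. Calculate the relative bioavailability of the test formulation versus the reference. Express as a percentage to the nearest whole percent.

F_rel = 108%

F_rel = (AUC_test/D_test) / (AUC_ref/D_ref)
      = (48.18/12.5) / (89.52/25)
      = 3.8544 / 3.5808 = 1.0764 = 107.64%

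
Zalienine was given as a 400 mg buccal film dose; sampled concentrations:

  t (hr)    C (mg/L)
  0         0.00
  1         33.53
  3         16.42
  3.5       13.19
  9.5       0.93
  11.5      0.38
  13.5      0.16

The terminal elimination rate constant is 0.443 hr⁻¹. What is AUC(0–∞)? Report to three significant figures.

Trapezoidal AUC_0→13.5:
  [0→1]: (0.00+33.53)/2 × 1 = 16.765
  [1→3]: (33.53+16.42)/2 × 2 = 49.95
  [3→3.5]: (16.42+13.19)/2 × 0.5 = 7.4025
  [3.5→9.5]: (13.19+0.93)/2 × 6 = 42.36
  [9.5→11.5]: (0.93+0.38)/2 × 2 = 1.31
  [11.5→13.5]: (0.38+0.16)/2 × 2 = 0.54
  Sum = 118.3275 mg/L·hr
Extrapolated tail: C_last / k_e = 0.16 / 0.443 = 0.361
AUC_0→∞ = 118.3275 + 0.361 = 118.6885 mg/L·hr

AUC = 119 mg/L·hr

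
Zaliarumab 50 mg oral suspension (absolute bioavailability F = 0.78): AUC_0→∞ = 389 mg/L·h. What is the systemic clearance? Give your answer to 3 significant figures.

CL = 0.100 L/h

CL = F × Dose / AUC_0→∞
   = 0.78 × 50 / 389 = 0.100257 L/h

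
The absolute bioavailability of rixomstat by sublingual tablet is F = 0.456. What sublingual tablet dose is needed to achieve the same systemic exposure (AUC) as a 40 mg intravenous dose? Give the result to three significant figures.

For equal systemic exposure: F × D_ev = D_iv
D_ev = D_iv / F = 40 / 0.456 = 87.7193 mg

D_sublingual = 87.7 mg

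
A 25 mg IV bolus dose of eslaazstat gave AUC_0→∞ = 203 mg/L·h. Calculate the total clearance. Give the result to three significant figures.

CL = 0.123 L/h

CL = Dose_iv / AUC_0→∞
   = 25 / 203 = 0.123153 L/h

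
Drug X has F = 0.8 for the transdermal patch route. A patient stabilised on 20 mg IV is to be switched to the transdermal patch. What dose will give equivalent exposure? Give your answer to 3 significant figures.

For equal systemic exposure: F × D_ev = D_iv
D_ev = D_iv / F = 20 / 0.8 = 25 mg

D_transdermal = 25.0 mg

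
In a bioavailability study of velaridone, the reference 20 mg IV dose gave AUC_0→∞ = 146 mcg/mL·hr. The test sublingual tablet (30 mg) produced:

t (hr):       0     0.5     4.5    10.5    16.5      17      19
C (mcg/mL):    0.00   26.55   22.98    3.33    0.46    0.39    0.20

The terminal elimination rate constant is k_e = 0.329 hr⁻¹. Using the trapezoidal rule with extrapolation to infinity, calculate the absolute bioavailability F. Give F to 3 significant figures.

F = 0.901

Trapezoidal AUC_0→19 (sublingual tablet):
  [0→0.5]: (0.00+26.55)/2 × 0.5 = 6.6375
  [0.5→4.5]: (26.55+22.98)/2 × 4 = 99.06
  [4.5→10.5]: (22.98+3.33)/2 × 6 = 78.93
  [10.5→16.5]: (3.33+0.46)/2 × 6 = 11.37
  [16.5→17]: (0.46+0.39)/2 × 0.5 = 0.2125
  [17→19]: (0.39+0.20)/2 × 2 = 0.59
  Sum = 196.8 mcg/mL·hr
Tail: C_last/k_e = 0.20/0.329 = 0.608
AUC_0→∞ (sublingual tablet) = 196.8 + 0.608 = 197.408 mcg/mL·hr
F = (AUC_ev/D_ev)/(AUC_iv/D_iv) = (197.408/30)/(146/20) = 6.58027/7.3 = 0.9014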